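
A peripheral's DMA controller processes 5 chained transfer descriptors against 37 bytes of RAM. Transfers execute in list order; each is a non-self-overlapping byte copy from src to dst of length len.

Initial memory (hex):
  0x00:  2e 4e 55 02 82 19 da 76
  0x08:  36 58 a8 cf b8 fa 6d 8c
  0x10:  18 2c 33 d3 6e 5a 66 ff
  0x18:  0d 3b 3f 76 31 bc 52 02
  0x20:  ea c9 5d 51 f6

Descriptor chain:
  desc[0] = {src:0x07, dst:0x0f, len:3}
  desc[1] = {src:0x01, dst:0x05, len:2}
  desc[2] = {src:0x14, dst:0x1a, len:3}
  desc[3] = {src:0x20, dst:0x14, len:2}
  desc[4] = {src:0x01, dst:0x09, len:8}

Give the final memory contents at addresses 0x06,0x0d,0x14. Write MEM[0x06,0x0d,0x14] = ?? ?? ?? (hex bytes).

MEM[0x06,0x0d,0x14] = 55 4e ea

[0] 0x07->0x0f len=3 : 76 36 58
[1] 0x01->0x05 len=2 : 4e 55
[2] 0x14->0x1a len=3 : 6e 5a 66
[3] 0x20->0x14 len=2 : ea c9
[4] 0x01->0x09 len=8 : 4e 55 02 82 4e 55 76 36
query mem[0x06]=0x55, mem[0x0d]=0x4e, mem[0x14]=0xea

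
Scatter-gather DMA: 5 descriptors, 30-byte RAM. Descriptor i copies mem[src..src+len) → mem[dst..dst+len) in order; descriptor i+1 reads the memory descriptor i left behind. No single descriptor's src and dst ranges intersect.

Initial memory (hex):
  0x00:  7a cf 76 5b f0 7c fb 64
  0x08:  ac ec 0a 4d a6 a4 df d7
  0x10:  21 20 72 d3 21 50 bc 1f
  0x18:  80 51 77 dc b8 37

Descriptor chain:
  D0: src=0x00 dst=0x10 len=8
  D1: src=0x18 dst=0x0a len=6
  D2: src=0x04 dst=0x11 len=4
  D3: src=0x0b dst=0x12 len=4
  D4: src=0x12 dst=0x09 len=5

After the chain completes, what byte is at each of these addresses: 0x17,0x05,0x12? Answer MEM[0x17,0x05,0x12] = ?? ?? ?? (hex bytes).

  after D0: wrote 8B at 0x10 = 7acf765bf07cfb64
  after D1: wrote 6B at 0x0a = 805177dcb837
  after D2: wrote 4B at 0x11 = f07cfb64
  after D3: wrote 4B at 0x12 = 5177dcb8
  after D4: wrote 5B at 0x09 = 5177dcb8fb
query mem[0x17]=0x64, mem[0x05]=0x7c, mem[0x12]=0x51

MEM[0x17,0x05,0x12] = 64 7c 51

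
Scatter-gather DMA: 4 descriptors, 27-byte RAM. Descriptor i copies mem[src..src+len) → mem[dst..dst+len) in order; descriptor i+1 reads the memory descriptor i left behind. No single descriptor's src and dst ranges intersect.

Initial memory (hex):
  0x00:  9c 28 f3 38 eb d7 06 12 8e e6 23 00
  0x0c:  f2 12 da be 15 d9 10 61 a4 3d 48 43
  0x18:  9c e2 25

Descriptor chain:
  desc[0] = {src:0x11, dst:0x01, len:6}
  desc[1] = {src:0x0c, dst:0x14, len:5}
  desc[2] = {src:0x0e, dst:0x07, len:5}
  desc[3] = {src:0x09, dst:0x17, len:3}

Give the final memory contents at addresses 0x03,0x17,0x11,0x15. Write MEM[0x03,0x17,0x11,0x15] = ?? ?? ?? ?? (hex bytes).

MEM[0x03,0x17,0x11,0x15] = 61 15 d9 12

#0 dst[0x01+6] := {0xd9,0x10,0x61,0xa4,0x3d,0x48}
#1 dst[0x14+5] := {0xf2,0x12,0xda,0xbe,0x15}
#2 dst[0x07+5] := {0xda,0xbe,0x15,0xd9,0x10}
#3 dst[0x17+3] := {0x15,0xd9,0x10}
query mem[0x03]=0x61, mem[0x17]=0x15, mem[0x11]=0xd9, mem[0x15]=0x12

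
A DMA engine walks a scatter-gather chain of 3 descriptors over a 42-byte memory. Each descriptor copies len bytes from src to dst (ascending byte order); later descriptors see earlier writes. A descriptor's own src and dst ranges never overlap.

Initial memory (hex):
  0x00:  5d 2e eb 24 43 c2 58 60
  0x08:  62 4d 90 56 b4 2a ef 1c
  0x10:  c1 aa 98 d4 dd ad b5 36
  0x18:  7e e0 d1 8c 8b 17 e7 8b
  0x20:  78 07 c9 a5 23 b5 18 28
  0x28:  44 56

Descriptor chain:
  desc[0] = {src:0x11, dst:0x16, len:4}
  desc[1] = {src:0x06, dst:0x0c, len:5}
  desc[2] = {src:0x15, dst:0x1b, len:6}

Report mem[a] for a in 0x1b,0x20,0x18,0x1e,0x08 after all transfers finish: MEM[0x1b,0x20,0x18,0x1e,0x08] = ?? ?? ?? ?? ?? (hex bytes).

MEM[0x1b,0x20,0x18,0x1e,0x08] = ad d1 d4 d4 62

D0: mem[0x16..0x19] <- [aa 98 d4 dd]
D1: mem[0x0c..0x10] <- [58 60 62 4d 90]
D2: mem[0x1b..0x20] <- [ad aa 98 d4 dd d1]
query mem[0x1b]=0xad, mem[0x20]=0xd1, mem[0x18]=0xd4, mem[0x1e]=0xd4, mem[0x08]=0x62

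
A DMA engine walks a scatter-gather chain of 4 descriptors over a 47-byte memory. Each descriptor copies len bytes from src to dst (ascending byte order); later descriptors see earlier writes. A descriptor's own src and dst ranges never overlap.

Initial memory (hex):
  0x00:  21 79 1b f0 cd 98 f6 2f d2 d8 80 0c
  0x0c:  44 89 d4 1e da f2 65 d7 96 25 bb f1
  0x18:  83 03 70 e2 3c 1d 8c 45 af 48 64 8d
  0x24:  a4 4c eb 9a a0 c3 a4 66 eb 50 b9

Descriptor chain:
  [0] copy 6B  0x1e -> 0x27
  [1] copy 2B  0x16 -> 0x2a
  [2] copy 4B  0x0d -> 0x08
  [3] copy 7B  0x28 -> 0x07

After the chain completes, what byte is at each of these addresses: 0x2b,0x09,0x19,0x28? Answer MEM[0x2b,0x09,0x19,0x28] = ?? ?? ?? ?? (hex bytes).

MEM[0x2b,0x09,0x19,0x28] = f1 bb 03 45

[0] 0x1e->0x27 len=6 : 8c 45 af 48 64 8d
[1] 0x16->0x2a len=2 : bb f1
[2] 0x0d->0x08 len=4 : 89 d4 1e da
[3] 0x28->0x07 len=7 : 45 af bb f1 8d 50 b9
query mem[0x2b]=0xf1, mem[0x09]=0xbb, mem[0x19]=0x03, mem[0x28]=0x45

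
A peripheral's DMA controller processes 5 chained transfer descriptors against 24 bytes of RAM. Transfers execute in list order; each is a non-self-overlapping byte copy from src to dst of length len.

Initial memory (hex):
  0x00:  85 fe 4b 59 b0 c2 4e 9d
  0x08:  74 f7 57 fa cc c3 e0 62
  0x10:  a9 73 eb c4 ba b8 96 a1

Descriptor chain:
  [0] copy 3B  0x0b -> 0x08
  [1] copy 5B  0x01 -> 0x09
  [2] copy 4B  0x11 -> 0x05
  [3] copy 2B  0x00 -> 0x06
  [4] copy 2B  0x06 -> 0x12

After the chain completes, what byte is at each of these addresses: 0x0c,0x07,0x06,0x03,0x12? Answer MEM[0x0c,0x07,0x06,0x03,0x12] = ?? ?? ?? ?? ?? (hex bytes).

  after D0: wrote 3B at 0x08 = faccc3
  after D1: wrote 5B at 0x09 = fe4b59b0c2
  after D2: wrote 4B at 0x05 = 73ebc4ba
  after D3: wrote 2B at 0x06 = 85fe
  after D4: wrote 2B at 0x12 = 85fe
query mem[0x0c]=0xb0, mem[0x07]=0xfe, mem[0x06]=0x85, mem[0x03]=0x59, mem[0x12]=0x85

MEM[0x0c,0x07,0x06,0x03,0x12] = b0 fe 85 59 85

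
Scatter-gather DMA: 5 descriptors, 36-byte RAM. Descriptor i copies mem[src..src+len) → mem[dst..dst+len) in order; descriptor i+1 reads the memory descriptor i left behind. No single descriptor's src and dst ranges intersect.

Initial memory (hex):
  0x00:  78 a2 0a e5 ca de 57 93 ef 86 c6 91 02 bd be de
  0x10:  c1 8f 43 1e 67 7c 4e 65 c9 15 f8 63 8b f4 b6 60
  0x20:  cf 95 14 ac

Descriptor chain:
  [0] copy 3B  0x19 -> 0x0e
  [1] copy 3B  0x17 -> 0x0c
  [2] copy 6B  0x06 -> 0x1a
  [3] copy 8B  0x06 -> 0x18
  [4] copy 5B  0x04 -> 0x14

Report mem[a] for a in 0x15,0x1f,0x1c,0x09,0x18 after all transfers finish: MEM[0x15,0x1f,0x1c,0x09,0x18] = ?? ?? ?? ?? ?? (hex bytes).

  after D0: wrote 3B at 0x0e = 15f863
  after D1: wrote 3B at 0x0c = 65c915
  after D2: wrote 6B at 0x1a = 5793ef86c691
  after D3: wrote 8B at 0x18 = 5793ef86c69165c9
  after D4: wrote 5B at 0x14 = cade5793ef
query mem[0x15]=0xde, mem[0x1f]=0xc9, mem[0x1c]=0xc6, mem[0x09]=0x86, mem[0x18]=0xef

MEM[0x15,0x1f,0x1c,0x09,0x18] = de c9 c6 86 ef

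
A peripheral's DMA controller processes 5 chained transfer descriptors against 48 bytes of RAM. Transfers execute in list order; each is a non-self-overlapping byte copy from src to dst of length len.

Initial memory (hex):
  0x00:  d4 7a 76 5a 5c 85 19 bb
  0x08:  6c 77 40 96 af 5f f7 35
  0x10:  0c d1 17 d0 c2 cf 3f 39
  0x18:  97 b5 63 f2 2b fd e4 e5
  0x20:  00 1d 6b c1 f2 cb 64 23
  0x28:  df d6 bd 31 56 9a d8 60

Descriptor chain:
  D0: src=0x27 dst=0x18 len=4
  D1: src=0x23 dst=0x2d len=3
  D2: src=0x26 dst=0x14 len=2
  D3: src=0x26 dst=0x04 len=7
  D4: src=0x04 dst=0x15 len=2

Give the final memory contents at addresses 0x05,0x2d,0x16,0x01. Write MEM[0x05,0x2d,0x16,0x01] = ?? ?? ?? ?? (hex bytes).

MEM[0x05,0x2d,0x16,0x01] = 23 c1 23 7a

[0] 0x27->0x18 len=4 : 23 df d6 bd
[1] 0x23->0x2d len=3 : c1 f2 cb
[2] 0x26->0x14 len=2 : 64 23
[3] 0x26->0x04 len=7 : 64 23 df d6 bd 31 56
[4] 0x04->0x15 len=2 : 64 23
query mem[0x05]=0x23, mem[0x2d]=0xc1, mem[0x16]=0x23, mem[0x01]=0x7a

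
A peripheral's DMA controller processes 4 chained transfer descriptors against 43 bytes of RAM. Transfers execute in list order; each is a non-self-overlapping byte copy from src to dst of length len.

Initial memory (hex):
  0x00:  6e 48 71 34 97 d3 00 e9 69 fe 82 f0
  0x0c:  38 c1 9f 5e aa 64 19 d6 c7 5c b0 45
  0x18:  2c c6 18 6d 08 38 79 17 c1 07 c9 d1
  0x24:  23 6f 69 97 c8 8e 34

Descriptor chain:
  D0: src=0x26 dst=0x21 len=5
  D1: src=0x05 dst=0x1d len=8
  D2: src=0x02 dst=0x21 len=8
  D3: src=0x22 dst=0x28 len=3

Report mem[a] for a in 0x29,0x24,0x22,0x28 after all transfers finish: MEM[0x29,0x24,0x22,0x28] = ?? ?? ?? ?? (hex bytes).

MEM[0x29,0x24,0x22,0x28] = 97 d3 34 34

[0] 0x26->0x21 len=5 : 69 97 c8 8e 34
[1] 0x05->0x1d len=8 : d3 00 e9 69 fe 82 f0 38
[2] 0x02->0x21 len=8 : 71 34 97 d3 00 e9 69 fe
[3] 0x22->0x28 len=3 : 34 97 d3
query mem[0x29]=0x97, mem[0x24]=0xd3, mem[0x22]=0x34, mem[0x28]=0x34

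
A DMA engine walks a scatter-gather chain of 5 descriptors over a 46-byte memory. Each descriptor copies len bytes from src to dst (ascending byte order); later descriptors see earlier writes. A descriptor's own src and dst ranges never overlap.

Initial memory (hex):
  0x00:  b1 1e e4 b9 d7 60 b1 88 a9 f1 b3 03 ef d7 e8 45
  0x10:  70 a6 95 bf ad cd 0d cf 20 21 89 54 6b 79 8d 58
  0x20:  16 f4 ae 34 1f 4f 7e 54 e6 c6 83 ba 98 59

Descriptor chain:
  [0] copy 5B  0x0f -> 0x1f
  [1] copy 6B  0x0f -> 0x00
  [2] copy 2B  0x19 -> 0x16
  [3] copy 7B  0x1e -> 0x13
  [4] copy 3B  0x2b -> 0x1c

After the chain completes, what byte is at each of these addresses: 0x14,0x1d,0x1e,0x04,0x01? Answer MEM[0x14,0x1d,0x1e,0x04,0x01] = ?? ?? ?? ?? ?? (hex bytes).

#0 dst[0x1f+5] := {0x45,0x70,0xa6,0x95,0xbf}
#1 dst[0x00+6] := {0x45,0x70,0xa6,0x95,0xbf,0xad}
#2 dst[0x16+2] := {0x21,0x89}
#3 dst[0x13+7] := {0x8d,0x45,0x70,0xa6,0x95,0xbf,0x1f}
#4 dst[0x1c+3] := {0xba,0x98,0x59}
query mem[0x14]=0x45, mem[0x1d]=0x98, mem[0x1e]=0x59, mem[0x04]=0xbf, mem[0x01]=0x70

MEM[0x14,0x1d,0x1e,0x04,0x01] = 45 98 59 bf 70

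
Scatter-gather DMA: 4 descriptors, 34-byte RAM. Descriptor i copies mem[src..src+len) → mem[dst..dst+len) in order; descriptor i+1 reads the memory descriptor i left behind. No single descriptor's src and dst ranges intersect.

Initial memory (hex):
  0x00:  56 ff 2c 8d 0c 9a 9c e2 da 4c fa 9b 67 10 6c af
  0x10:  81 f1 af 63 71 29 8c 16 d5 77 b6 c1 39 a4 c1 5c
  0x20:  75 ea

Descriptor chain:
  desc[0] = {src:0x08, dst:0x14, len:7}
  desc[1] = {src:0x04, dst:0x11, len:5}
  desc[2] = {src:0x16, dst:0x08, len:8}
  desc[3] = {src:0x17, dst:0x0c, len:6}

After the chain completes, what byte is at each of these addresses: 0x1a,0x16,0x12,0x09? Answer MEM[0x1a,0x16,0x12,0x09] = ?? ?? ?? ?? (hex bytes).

D0: mem[0x14..0x1a] <- [da 4c fa 9b 67 10 6c]
D1: mem[0x11..0x15] <- [0c 9a 9c e2 da]
D2: mem[0x08..0x0f] <- [fa 9b 67 10 6c c1 39 a4]
D3: mem[0x0c..0x11] <- [9b 67 10 6c c1 39]
query mem[0x1a]=0x6c, mem[0x16]=0xfa, mem[0x12]=0x9a, mem[0x09]=0x9b

MEM[0x1a,0x16,0x12,0x09] = 6c fa 9a 9b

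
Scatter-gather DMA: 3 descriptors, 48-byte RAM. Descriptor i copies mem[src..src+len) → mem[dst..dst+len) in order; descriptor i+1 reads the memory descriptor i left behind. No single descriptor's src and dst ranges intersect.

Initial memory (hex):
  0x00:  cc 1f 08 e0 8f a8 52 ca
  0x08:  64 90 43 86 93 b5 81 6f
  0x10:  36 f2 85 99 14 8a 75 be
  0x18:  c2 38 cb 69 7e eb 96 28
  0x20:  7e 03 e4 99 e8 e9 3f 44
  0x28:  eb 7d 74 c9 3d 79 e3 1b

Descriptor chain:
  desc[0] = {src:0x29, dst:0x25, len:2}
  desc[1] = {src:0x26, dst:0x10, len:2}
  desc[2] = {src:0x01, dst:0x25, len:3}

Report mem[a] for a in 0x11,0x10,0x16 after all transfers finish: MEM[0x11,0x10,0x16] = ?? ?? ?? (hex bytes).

MEM[0x11,0x10,0x16] = 44 74 75

[0] 0x29->0x25 len=2 : 7d 74
[1] 0x26->0x10 len=2 : 74 44
[2] 0x01->0x25 len=3 : 1f 08 e0
query mem[0x11]=0x44, mem[0x10]=0x74, mem[0x16]=0x75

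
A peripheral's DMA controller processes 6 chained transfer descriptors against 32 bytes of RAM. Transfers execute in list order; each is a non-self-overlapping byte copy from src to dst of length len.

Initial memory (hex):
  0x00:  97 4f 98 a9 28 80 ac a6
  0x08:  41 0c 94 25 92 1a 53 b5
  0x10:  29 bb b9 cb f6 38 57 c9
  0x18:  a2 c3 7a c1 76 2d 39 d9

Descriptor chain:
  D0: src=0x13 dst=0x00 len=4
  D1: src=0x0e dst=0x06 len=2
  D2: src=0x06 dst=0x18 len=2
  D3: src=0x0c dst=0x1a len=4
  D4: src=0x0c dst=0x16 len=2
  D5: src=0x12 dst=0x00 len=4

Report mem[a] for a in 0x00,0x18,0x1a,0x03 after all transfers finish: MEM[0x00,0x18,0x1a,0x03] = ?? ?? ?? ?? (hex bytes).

MEM[0x00,0x18,0x1a,0x03] = b9 53 92 38

  after D0: wrote 4B at 0x00 = cbf63857
  after D1: wrote 2B at 0x06 = 53b5
  after D2: wrote 2B at 0x18 = 53b5
  after D3: wrote 4B at 0x1a = 921a53b5
  after D4: wrote 2B at 0x16 = 921a
  after D5: wrote 4B at 0x00 = b9cbf638
query mem[0x00]=0xb9, mem[0x18]=0x53, mem[0x1a]=0x92, mem[0x03]=0x38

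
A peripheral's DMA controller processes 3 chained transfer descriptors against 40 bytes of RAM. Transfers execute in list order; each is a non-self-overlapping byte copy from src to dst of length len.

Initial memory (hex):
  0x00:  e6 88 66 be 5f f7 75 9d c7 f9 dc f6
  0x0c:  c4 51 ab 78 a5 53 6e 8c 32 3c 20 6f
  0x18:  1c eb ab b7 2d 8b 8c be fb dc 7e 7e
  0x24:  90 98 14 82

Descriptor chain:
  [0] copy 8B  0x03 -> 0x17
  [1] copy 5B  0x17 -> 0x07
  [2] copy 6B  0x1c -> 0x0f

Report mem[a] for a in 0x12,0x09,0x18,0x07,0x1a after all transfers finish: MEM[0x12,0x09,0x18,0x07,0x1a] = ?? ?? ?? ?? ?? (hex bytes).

MEM[0x12,0x09,0x18,0x07,0x1a] = be f7 5f be 75

#0 dst[0x17+8] := {0xbe,0x5f,0xf7,0x75,0x9d,0xc7,0xf9,0xdc}
#1 dst[0x07+5] := {0xbe,0x5f,0xf7,0x75,0x9d}
#2 dst[0x0f+6] := {0xc7,0xf9,0xdc,0xbe,0xfb,0xdc}
query mem[0x12]=0xbe, mem[0x09]=0xf7, mem[0x18]=0x5f, mem[0x07]=0xbe, mem[0x1a]=0x75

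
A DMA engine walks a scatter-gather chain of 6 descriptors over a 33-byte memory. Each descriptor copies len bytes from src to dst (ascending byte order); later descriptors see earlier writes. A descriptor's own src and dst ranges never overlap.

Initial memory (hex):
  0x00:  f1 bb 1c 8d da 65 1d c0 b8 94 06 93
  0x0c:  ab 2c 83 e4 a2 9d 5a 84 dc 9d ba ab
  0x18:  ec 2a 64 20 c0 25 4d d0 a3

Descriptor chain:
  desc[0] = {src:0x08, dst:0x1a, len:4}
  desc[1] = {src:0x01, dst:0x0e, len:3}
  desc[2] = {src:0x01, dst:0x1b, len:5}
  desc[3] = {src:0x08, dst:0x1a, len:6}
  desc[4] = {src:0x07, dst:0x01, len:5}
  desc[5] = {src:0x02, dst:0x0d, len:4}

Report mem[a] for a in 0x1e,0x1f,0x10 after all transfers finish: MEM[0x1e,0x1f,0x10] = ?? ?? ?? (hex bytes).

MEM[0x1e,0x1f,0x10] = ab 2c 93

#0 dst[0x1a+4] := {0xb8,0x94,0x06,0x93}
#1 dst[0x0e+3] := {0xbb,0x1c,0x8d}
#2 dst[0x1b+5] := {0xbb,0x1c,0x8d,0xda,0x65}
#3 dst[0x1a+6] := {0xb8,0x94,0x06,0x93,0xab,0x2c}
#4 dst[0x01+5] := {0xc0,0xb8,0x94,0x06,0x93}
#5 dst[0x0d+4] := {0xb8,0x94,0x06,0x93}
query mem[0x1e]=0xab, mem[0x1f]=0x2c, mem[0x10]=0x93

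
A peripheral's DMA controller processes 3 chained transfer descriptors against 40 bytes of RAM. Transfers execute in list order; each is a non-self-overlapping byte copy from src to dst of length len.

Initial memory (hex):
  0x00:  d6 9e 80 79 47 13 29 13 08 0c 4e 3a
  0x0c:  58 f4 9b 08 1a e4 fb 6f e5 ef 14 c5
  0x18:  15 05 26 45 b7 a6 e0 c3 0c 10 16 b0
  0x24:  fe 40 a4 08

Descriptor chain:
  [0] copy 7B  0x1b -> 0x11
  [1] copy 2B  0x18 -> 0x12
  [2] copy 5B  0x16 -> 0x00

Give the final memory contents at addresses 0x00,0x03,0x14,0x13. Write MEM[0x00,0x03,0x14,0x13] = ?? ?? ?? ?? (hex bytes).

[0] 0x1b->0x11 len=7 : 45 b7 a6 e0 c3 0c 10
[1] 0x18->0x12 len=2 : 15 05
[2] 0x16->0x00 len=5 : 0c 10 15 05 26
query mem[0x00]=0x0c, mem[0x03]=0x05, mem[0x14]=0xe0, mem[0x13]=0x05

MEM[0x00,0x03,0x14,0x13] = 0c 05 e0 05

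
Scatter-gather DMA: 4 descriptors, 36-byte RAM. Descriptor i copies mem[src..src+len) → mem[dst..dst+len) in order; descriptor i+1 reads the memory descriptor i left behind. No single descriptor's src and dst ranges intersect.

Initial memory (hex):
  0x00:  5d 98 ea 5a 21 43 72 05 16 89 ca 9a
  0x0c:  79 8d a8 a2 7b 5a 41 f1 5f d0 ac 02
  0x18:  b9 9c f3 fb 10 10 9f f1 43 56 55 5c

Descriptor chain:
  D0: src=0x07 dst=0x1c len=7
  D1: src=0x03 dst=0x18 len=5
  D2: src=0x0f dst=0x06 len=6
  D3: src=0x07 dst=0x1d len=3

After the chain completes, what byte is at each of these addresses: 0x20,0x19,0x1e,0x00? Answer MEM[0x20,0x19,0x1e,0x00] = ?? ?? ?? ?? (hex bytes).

D0: mem[0x1c..0x22] <- [05 16 89 ca 9a 79 8d]
D1: mem[0x18..0x1c] <- [5a 21 43 72 05]
D2: mem[0x06..0x0b] <- [a2 7b 5a 41 f1 5f]
D3: mem[0x1d..0x1f] <- [7b 5a 41]
query mem[0x20]=0x9a, mem[0x19]=0x21, mem[0x1e]=0x5a, mem[0x00]=0x5d

MEM[0x20,0x19,0x1e,0x00] = 9a 21 5a 5d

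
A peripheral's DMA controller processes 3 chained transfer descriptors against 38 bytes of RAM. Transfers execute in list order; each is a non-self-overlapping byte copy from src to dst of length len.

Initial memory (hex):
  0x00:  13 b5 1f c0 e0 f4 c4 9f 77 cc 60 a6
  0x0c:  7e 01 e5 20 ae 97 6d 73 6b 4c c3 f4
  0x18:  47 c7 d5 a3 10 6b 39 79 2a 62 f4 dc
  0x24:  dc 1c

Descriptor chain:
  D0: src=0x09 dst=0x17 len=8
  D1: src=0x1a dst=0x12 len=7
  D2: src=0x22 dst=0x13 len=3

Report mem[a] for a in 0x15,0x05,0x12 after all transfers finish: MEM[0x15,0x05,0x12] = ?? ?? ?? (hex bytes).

MEM[0x15,0x05,0x12] = dc f4 7e

  after D0: wrote 8B at 0x17 = cc60a67e01e520ae
  after D1: wrote 7B at 0x12 = 7e01e520ae792a
  after D2: wrote 3B at 0x13 = f4dcdc
query mem[0x15]=0xdc, mem[0x05]=0xf4, mem[0x12]=0x7e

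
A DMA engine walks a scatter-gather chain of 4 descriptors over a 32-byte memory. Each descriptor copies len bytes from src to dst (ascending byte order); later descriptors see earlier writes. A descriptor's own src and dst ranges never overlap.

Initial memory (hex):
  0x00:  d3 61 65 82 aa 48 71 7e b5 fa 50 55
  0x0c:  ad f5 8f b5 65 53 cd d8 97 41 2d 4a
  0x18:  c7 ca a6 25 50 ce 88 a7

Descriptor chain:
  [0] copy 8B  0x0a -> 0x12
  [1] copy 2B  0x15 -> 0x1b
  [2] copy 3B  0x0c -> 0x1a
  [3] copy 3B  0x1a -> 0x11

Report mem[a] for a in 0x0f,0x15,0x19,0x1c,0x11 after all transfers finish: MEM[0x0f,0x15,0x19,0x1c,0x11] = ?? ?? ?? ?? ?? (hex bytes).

MEM[0x0f,0x15,0x19,0x1c,0x11] = b5 f5 53 8f ad

D0: mem[0x12..0x19] <- [50 55 ad f5 8f b5 65 53]
D1: mem[0x1b..0x1c] <- [f5 8f]
D2: mem[0x1a..0x1c] <- [ad f5 8f]
D3: mem[0x11..0x13] <- [ad f5 8f]
query mem[0x0f]=0xb5, mem[0x15]=0xf5, mem[0x19]=0x53, mem[0x1c]=0x8f, mem[0x11]=0xad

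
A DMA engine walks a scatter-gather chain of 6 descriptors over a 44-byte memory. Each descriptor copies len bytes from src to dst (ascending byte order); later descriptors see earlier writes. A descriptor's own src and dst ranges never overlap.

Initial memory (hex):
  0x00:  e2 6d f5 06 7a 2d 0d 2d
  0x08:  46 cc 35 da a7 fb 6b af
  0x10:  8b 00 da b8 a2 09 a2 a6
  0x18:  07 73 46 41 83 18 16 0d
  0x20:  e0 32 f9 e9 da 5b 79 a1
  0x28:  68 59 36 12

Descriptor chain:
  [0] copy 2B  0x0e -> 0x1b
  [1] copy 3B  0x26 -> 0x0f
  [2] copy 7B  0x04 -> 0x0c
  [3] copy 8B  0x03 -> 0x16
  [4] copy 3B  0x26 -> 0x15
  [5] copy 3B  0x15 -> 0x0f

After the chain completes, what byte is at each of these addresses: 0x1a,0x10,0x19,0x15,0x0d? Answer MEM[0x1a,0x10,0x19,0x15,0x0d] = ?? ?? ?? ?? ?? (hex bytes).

[0] 0x0e->0x1b len=2 : 6b af
[1] 0x26->0x0f len=3 : 79 a1 68
[2] 0x04->0x0c len=7 : 7a 2d 0d 2d 46 cc 35
[3] 0x03->0x16 len=8 : 06 7a 2d 0d 2d 46 cc 35
[4] 0x26->0x15 len=3 : 79 a1 68
[5] 0x15->0x0f len=3 : 79 a1 68
query mem[0x1a]=0x2d, mem[0x10]=0xa1, mem[0x19]=0x0d, mem[0x15]=0x79, mem[0x0d]=0x2d

MEM[0x1a,0x10,0x19,0x15,0x0d] = 2d a1 0d 79 2d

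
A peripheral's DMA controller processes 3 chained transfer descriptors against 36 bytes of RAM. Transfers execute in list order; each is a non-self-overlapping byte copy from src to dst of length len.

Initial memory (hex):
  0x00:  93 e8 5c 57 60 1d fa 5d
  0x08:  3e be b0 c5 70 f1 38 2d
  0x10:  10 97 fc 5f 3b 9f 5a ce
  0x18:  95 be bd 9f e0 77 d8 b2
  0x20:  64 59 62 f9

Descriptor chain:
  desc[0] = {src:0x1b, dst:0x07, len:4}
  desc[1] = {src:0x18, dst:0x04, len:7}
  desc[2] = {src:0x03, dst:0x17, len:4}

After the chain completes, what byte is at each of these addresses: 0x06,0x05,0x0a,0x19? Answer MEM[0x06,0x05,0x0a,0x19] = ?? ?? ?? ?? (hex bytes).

MEM[0x06,0x05,0x0a,0x19] = bd be d8 be

#0 dst[0x07+4] := {0x9f,0xe0,0x77,0xd8}
#1 dst[0x04+7] := {0x95,0xbe,0xbd,0x9f,0xe0,0x77,0xd8}
#2 dst[0x17+4] := {0x57,0x95,0xbe,0xbd}
query mem[0x06]=0xbd, mem[0x05]=0xbe, mem[0x0a]=0xd8, mem[0x19]=0xbe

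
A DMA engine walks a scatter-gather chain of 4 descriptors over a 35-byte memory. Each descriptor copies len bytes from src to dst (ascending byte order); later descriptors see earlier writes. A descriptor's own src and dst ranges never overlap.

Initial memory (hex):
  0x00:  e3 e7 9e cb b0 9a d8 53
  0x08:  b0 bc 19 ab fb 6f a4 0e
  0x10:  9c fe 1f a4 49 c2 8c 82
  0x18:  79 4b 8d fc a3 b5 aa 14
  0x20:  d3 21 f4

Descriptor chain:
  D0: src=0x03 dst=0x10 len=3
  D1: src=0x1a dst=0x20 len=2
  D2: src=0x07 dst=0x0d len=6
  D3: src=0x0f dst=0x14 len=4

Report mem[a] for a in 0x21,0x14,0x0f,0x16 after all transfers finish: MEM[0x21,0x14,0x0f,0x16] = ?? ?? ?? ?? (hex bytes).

D0: mem[0x10..0x12] <- [cb b0 9a]
D1: mem[0x20..0x21] <- [8d fc]
D2: mem[0x0d..0x12] <- [53 b0 bc 19 ab fb]
D3: mem[0x14..0x17] <- [bc 19 ab fb]
query mem[0x21]=0xfc, mem[0x14]=0xbc, mem[0x0f]=0xbc, mem[0x16]=0xab

MEM[0x21,0x14,0x0f,0x16] = fc bc bc ab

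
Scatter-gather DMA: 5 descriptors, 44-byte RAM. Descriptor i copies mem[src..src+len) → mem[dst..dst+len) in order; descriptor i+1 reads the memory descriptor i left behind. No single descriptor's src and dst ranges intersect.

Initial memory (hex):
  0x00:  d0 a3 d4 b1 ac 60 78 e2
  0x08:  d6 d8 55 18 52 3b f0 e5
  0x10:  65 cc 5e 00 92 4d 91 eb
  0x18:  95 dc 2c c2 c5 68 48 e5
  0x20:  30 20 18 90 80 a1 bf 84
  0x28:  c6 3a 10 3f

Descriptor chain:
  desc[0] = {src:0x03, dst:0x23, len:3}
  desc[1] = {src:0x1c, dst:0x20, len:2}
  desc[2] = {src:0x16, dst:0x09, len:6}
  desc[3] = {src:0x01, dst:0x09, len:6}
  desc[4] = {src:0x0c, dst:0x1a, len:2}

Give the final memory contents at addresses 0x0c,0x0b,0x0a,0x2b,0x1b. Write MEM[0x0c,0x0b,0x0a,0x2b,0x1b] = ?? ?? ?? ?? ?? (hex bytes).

MEM[0x0c,0x0b,0x0a,0x2b,0x1b] = ac b1 d4 3f 60

[0] 0x03->0x23 len=3 : b1 ac 60
[1] 0x1c->0x20 len=2 : c5 68
[2] 0x16->0x09 len=6 : 91 eb 95 dc 2c c2
[3] 0x01->0x09 len=6 : a3 d4 b1 ac 60 78
[4] 0x0c->0x1a len=2 : ac 60
query mem[0x0c]=0xac, mem[0x0b]=0xb1, mem[0x0a]=0xd4, mem[0x2b]=0x3f, mem[0x1b]=0x60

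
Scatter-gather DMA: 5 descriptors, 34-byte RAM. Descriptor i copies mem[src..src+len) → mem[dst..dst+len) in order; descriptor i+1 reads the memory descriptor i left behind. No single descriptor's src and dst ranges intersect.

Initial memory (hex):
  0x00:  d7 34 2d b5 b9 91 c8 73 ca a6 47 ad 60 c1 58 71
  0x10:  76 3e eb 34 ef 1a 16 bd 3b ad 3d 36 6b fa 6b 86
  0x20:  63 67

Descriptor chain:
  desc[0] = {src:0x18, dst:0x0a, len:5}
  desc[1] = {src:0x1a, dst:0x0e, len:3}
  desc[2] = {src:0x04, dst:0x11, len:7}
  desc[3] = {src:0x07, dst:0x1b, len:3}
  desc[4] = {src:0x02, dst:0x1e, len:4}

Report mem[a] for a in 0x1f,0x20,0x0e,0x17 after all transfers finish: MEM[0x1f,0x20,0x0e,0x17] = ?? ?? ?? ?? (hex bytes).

MEM[0x1f,0x20,0x0e,0x17] = b5 b9 3d 3b

#0 dst[0x0a+5] := {0x3b,0xad,0x3d,0x36,0x6b}
#1 dst[0x0e+3] := {0x3d,0x36,0x6b}
#2 dst[0x11+7] := {0xb9,0x91,0xc8,0x73,0xca,0xa6,0x3b}
#3 dst[0x1b+3] := {0x73,0xca,0xa6}
#4 dst[0x1e+4] := {0x2d,0xb5,0xb9,0x91}
query mem[0x1f]=0xb5, mem[0x20]=0xb9, mem[0x0e]=0x3d, mem[0x17]=0x3b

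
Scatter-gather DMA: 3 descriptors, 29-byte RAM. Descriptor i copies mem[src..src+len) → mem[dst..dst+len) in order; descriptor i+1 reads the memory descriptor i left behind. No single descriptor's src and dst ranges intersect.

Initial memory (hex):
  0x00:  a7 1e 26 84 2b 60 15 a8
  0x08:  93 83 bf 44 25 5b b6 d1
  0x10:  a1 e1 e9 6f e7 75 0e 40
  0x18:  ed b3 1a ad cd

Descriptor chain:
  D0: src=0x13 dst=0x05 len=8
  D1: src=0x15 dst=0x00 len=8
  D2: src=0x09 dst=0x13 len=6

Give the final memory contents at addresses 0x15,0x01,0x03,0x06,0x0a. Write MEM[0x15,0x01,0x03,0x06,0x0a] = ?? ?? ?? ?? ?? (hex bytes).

[0] 0x13->0x05 len=8 : 6f e7 75 0e 40 ed b3 1a
[1] 0x15->0x00 len=8 : 75 0e 40 ed b3 1a ad cd
[2] 0x09->0x13 len=6 : 40 ed b3 1a 5b b6
query mem[0x15]=0xb3, mem[0x01]=0x0e, mem[0x03]=0xed, mem[0x06]=0xad, mem[0x0a]=0xed

MEM[0x15,0x01,0x03,0x06,0x0a] = b3 0e ed ad ed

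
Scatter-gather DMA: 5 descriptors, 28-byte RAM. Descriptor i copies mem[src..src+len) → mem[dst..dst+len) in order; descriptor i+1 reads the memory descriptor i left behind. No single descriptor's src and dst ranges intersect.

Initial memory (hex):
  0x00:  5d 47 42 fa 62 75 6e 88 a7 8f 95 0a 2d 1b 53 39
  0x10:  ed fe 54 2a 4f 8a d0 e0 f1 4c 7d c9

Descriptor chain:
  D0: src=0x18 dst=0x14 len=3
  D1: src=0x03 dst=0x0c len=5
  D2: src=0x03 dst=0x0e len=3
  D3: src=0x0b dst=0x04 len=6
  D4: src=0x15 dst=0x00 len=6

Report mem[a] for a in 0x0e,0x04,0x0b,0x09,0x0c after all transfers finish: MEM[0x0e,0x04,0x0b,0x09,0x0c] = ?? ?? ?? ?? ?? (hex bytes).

MEM[0x0e,0x04,0x0b,0x09,0x0c] = fa 4c 0a 75 fa

[0] 0x18->0x14 len=3 : f1 4c 7d
[1] 0x03->0x0c len=5 : fa 62 75 6e 88
[2] 0x03->0x0e len=3 : fa 62 75
[3] 0x0b->0x04 len=6 : 0a fa 62 fa 62 75
[4] 0x15->0x00 len=6 : 4c 7d e0 f1 4c 7d
query mem[0x0e]=0xfa, mem[0x04]=0x4c, mem[0x0b]=0x0a, mem[0x09]=0x75, mem[0x0c]=0xfa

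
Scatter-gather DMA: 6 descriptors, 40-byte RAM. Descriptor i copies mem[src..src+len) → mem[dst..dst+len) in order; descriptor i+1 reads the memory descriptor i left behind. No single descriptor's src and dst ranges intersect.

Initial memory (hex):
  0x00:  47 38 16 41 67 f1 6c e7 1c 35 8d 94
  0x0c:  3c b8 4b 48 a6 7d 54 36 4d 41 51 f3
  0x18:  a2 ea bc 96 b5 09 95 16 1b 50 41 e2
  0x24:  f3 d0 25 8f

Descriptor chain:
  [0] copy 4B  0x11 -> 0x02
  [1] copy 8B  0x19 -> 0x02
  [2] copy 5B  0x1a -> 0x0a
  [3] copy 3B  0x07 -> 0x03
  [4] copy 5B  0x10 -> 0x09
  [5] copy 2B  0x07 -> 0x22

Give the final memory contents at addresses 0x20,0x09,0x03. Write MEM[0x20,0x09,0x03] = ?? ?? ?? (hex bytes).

#0 dst[0x02+4] := {0x7d,0x54,0x36,0x4d}
#1 dst[0x02+8] := {0xea,0xbc,0x96,0xb5,0x09,0x95,0x16,0x1b}
#2 dst[0x0a+5] := {0xbc,0x96,0xb5,0x09,0x95}
#3 dst[0x03+3] := {0x95,0x16,0x1b}
#4 dst[0x09+5] := {0xa6,0x7d,0x54,0x36,0x4d}
#5 dst[0x22+2] := {0x95,0x16}
query mem[0x20]=0x1b, mem[0x09]=0xa6, mem[0x03]=0x95

MEM[0x20,0x09,0x03] = 1b a6 95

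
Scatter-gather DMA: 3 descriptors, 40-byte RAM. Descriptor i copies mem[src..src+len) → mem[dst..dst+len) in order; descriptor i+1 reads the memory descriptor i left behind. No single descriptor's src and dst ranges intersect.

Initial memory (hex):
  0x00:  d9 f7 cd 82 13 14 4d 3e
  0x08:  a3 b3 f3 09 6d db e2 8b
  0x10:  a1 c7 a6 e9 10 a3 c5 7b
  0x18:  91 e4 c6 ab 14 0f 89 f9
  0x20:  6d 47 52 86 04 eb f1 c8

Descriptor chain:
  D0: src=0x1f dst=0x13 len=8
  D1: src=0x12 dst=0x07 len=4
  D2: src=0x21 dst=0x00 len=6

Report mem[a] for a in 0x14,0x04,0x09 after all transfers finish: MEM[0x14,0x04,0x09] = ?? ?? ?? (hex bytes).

MEM[0x14,0x04,0x09] = 6d eb 6d

[0] 0x1f->0x13 len=8 : f9 6d 47 52 86 04 eb f1
[1] 0x12->0x07 len=4 : a6 f9 6d 47
[2] 0x21->0x00 len=6 : 47 52 86 04 eb f1
query mem[0x14]=0x6d, mem[0x04]=0xeb, mem[0x09]=0x6d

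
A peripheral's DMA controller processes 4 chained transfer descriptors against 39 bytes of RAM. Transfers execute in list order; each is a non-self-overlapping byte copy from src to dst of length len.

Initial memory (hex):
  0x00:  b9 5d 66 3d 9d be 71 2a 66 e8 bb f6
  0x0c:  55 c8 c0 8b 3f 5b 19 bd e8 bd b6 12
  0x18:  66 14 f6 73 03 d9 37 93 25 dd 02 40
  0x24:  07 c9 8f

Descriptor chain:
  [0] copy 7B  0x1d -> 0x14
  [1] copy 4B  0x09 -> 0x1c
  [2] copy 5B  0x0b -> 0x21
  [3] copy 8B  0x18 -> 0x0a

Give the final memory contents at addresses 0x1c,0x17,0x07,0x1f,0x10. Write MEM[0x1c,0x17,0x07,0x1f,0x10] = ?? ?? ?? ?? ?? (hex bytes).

D0: mem[0x14..0x1a] <- [d9 37 93 25 dd 02 40]
D1: mem[0x1c..0x1f] <- [e8 bb f6 55]
D2: mem[0x21..0x25] <- [f6 55 c8 c0 8b]
D3: mem[0x0a..0x11] <- [dd 02 40 73 e8 bb f6 55]
query mem[0x1c]=0xe8, mem[0x17]=0x25, mem[0x07]=0x2a, mem[0x1f]=0x55, mem[0x10]=0xf6

MEM[0x1c,0x17,0x07,0x1f,0x10] = e8 25 2a 55 f6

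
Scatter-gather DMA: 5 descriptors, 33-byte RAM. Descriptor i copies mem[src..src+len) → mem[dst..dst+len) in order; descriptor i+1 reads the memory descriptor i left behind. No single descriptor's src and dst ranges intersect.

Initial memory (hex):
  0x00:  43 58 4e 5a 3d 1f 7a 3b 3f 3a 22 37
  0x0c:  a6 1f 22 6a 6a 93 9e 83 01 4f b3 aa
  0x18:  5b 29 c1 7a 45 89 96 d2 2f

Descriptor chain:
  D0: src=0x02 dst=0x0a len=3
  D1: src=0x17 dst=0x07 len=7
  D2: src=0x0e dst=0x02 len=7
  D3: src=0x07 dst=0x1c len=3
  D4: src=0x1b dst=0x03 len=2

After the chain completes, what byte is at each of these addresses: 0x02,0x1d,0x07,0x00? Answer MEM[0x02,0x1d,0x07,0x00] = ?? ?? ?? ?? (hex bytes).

#0 dst[0x0a+3] := {0x4e,0x5a,0x3d}
#1 dst[0x07+7] := {0xaa,0x5b,0x29,0xc1,0x7a,0x45,0x89}
#2 dst[0x02+7] := {0x22,0x6a,0x6a,0x93,0x9e,0x83,0x01}
#3 dst[0x1c+3] := {0x83,0x01,0x29}
#4 dst[0x03+2] := {0x7a,0x83}
query mem[0x02]=0x22, mem[0x1d]=0x01, mem[0x07]=0x83, mem[0x00]=0x43

MEM[0x02,0x1d,0x07,0x00] = 22 01 83 43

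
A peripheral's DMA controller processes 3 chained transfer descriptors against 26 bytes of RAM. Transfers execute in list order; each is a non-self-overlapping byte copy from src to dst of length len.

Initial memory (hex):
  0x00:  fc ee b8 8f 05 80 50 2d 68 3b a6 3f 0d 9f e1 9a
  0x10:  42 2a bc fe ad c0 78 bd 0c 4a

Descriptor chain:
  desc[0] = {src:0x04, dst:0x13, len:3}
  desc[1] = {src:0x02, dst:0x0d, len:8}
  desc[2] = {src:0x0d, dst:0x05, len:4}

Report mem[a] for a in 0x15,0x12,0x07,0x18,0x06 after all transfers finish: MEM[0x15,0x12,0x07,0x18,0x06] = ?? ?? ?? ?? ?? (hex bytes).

MEM[0x15,0x12,0x07,0x18,0x06] = 50 2d 05 0c 8f

D0: mem[0x13..0x15] <- [05 80 50]
D1: mem[0x0d..0x14] <- [b8 8f 05 80 50 2d 68 3b]
D2: mem[0x05..0x08] <- [b8 8f 05 80]
query mem[0x15]=0x50, mem[0x12]=0x2d, mem[0x07]=0x05, mem[0x18]=0x0c, mem[0x06]=0x8f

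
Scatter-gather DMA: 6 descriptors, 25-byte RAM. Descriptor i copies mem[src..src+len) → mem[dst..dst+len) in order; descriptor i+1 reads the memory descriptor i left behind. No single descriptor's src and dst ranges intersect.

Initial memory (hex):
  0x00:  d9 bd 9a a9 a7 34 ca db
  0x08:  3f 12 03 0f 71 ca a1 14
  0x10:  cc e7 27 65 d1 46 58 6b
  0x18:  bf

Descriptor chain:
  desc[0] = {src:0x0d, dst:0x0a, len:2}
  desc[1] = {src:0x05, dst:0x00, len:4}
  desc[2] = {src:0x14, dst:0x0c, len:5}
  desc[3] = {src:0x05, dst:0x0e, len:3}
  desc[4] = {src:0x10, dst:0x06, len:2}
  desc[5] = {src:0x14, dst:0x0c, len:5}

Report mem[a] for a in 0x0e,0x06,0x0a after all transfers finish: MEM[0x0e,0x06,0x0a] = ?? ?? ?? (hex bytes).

MEM[0x0e,0x06,0x0a] = 58 db ca

#0 dst[0x0a+2] := {0xca,0xa1}
#1 dst[0x00+4] := {0x34,0xca,0xdb,0x3f}
#2 dst[0x0c+5] := {0xd1,0x46,0x58,0x6b,0xbf}
#3 dst[0x0e+3] := {0x34,0xca,0xdb}
#4 dst[0x06+2] := {0xdb,0xe7}
#5 dst[0x0c+5] := {0xd1,0x46,0x58,0x6b,0xbf}
query mem[0x0e]=0x58, mem[0x06]=0xdb, mem[0x0a]=0xca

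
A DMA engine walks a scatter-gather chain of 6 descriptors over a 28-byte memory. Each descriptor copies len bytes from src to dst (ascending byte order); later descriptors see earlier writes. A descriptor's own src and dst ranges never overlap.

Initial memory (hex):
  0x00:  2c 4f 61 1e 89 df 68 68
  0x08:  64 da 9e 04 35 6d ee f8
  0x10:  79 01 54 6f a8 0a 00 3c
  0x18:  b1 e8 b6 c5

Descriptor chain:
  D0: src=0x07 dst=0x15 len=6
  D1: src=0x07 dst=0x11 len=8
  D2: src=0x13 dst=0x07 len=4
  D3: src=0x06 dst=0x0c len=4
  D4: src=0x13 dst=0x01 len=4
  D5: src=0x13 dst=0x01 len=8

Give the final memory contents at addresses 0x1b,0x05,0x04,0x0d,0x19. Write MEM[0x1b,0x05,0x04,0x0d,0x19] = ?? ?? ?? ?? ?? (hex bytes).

MEM[0x1b,0x05,0x04,0x0d,0x19] = c5 6d 35 da 04

#0 dst[0x15+6] := {0x68,0x64,0xda,0x9e,0x04,0x35}
#1 dst[0x11+8] := {0x68,0x64,0xda,0x9e,0x04,0x35,0x6d,0xee}
#2 dst[0x07+4] := {0xda,0x9e,0x04,0x35}
#3 dst[0x0c+4] := {0x68,0xda,0x9e,0x04}
#4 dst[0x01+4] := {0xda,0x9e,0x04,0x35}
#5 dst[0x01+8] := {0xda,0x9e,0x04,0x35,0x6d,0xee,0x04,0x35}
query mem[0x1b]=0xc5, mem[0x05]=0x6d, mem[0x04]=0x35, mem[0x0d]=0xda, mem[0x19]=0x04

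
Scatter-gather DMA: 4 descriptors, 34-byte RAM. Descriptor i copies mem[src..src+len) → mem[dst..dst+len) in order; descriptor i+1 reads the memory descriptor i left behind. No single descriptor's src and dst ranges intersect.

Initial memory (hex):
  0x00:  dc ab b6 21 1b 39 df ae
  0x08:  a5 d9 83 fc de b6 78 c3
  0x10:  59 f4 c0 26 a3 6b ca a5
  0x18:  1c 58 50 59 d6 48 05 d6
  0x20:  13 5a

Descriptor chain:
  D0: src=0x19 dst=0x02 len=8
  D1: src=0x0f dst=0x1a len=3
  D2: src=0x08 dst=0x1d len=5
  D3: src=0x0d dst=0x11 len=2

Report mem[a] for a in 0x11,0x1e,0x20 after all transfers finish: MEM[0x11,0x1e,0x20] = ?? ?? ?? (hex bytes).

MEM[0x11,0x1e,0x20] = b6 13 fc

  after D0: wrote 8B at 0x02 = 585059d64805d613
  after D1: wrote 3B at 0x1a = c359f4
  after D2: wrote 5B at 0x1d = d61383fcde
  after D3: wrote 2B at 0x11 = b678
query mem[0x11]=0xb6, mem[0x1e]=0x13, mem[0x20]=0xfc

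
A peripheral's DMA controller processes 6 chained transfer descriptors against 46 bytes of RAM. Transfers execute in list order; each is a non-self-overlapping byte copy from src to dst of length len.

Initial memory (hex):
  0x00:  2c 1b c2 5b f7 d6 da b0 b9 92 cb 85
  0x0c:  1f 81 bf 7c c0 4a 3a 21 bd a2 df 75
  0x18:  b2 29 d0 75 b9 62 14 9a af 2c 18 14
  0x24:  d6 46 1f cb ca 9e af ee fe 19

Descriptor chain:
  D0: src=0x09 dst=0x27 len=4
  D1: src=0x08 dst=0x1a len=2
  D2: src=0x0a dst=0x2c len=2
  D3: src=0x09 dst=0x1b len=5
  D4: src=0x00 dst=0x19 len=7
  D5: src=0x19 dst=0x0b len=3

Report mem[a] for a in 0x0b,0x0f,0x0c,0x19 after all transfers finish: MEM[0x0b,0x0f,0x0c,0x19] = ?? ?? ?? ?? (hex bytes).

[0] 0x09->0x27 len=4 : 92 cb 85 1f
[1] 0x08->0x1a len=2 : b9 92
[2] 0x0a->0x2c len=2 : cb 85
[3] 0x09->0x1b len=5 : 92 cb 85 1f 81
[4] 0x00->0x19 len=7 : 2c 1b c2 5b f7 d6 da
[5] 0x19->0x0b len=3 : 2c 1b c2
query mem[0x0b]=0x2c, mem[0x0f]=0x7c, mem[0x0c]=0x1b, mem[0x19]=0x2c

MEM[0x0b,0x0f,0x0c,0x19] = 2c 7c 1b 2c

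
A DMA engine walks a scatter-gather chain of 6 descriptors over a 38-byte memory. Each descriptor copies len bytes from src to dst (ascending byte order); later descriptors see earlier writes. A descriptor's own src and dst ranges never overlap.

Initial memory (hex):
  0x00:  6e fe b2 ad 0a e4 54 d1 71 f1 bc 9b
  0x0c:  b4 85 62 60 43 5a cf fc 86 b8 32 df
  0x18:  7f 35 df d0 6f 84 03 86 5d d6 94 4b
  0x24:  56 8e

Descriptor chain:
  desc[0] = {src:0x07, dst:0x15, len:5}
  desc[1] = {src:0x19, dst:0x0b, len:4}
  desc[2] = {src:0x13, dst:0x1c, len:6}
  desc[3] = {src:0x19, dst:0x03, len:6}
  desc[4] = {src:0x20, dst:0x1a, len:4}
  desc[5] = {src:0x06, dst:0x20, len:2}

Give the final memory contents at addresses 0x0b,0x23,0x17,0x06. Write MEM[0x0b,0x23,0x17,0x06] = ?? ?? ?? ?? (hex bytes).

[0] 0x07->0x15 len=5 : d1 71 f1 bc 9b
[1] 0x19->0x0b len=4 : 9b df d0 6f
[2] 0x13->0x1c len=6 : fc 86 d1 71 f1 bc
[3] 0x19->0x03 len=6 : 9b df d0 fc 86 d1
[4] 0x20->0x1a len=4 : f1 bc 94 4b
[5] 0x06->0x20 len=2 : fc 86
query mem[0x0b]=0x9b, mem[0x23]=0x4b, mem[0x17]=0xf1, mem[0x06]=0xfc

MEM[0x0b,0x23,0x17,0x06] = 9b 4b f1 fc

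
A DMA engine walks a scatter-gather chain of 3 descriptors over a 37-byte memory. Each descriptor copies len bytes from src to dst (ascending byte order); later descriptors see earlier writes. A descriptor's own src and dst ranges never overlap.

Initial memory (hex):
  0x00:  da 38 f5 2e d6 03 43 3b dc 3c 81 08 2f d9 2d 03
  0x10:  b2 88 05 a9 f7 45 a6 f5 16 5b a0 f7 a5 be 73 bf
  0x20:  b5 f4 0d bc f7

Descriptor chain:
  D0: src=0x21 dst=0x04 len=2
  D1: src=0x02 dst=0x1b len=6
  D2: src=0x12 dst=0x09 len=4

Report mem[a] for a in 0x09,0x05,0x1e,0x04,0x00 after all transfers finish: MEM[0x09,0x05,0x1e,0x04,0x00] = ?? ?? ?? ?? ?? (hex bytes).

MEM[0x09,0x05,0x1e,0x04,0x00] = 05 0d 0d f4 da

D0: mem[0x04..0x05] <- [f4 0d]
D1: mem[0x1b..0x20] <- [f5 2e f4 0d 43 3b]
D2: mem[0x09..0x0c] <- [05 a9 f7 45]
query mem[0x09]=0x05, mem[0x05]=0x0d, mem[0x1e]=0x0d, mem[0x04]=0xf4, mem[0x00]=0xda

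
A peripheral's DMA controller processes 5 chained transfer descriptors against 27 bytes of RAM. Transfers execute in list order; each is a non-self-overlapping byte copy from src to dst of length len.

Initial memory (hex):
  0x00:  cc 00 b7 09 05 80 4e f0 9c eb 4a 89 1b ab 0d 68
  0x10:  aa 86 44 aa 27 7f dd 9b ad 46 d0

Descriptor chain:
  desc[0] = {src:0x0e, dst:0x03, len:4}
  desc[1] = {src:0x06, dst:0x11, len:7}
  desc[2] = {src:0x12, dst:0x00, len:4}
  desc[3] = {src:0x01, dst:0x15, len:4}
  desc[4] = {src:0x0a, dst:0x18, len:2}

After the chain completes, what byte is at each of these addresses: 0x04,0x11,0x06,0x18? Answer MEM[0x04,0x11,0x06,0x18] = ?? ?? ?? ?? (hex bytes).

MEM[0x04,0x11,0x06,0x18] = 68 86 86 4a

  after D0: wrote 4B at 0x03 = 0d68aa86
  after D1: wrote 7B at 0x11 = 86f09ceb4a891b
  after D2: wrote 4B at 0x00 = f09ceb4a
  after D3: wrote 4B at 0x15 = 9ceb4a68
  after D4: wrote 2B at 0x18 = 4a89
query mem[0x04]=0x68, mem[0x11]=0x86, mem[0x06]=0x86, mem[0x18]=0x4a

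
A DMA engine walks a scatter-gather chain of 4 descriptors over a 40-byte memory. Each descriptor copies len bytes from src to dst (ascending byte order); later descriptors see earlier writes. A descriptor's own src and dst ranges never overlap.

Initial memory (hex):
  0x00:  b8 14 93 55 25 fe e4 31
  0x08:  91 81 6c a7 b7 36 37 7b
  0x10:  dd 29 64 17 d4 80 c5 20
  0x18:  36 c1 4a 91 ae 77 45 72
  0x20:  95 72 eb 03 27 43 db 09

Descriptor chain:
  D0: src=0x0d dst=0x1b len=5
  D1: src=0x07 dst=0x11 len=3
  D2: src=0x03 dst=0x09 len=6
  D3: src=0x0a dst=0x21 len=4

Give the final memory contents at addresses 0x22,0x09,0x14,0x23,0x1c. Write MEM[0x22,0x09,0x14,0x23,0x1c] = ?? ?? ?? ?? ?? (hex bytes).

MEM[0x22,0x09,0x14,0x23,0x1c] = fe 55 d4 e4 37

[0] 0x0d->0x1b len=5 : 36 37 7b dd 29
[1] 0x07->0x11 len=3 : 31 91 81
[2] 0x03->0x09 len=6 : 55 25 fe e4 31 91
[3] 0x0a->0x21 len=4 : 25 fe e4 31
query mem[0x22]=0xfe, mem[0x09]=0x55, mem[0x14]=0xd4, mem[0x23]=0xe4, mem[0x1c]=0x37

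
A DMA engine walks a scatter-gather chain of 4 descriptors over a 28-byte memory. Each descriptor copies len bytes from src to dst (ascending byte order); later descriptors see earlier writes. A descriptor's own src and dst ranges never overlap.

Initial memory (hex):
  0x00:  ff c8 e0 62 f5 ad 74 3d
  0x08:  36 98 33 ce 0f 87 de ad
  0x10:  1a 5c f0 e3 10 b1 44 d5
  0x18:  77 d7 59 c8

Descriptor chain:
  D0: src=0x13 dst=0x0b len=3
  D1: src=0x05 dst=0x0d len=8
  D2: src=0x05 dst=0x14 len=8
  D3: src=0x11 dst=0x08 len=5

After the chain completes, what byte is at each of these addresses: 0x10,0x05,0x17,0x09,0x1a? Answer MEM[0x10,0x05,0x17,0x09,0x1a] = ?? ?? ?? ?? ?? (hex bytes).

#0 dst[0x0b+3] := {0xe3,0x10,0xb1}
#1 dst[0x0d+8] := {0xad,0x74,0x3d,0x36,0x98,0x33,0xe3,0x10}
#2 dst[0x14+8] := {0xad,0x74,0x3d,0x36,0x98,0x33,0xe3,0x10}
#3 dst[0x08+5] := {0x98,0x33,0xe3,0xad,0x74}
query mem[0x10]=0x36, mem[0x05]=0xad, mem[0x17]=0x36, mem[0x09]=0x33, mem[0x1a]=0xe3

MEM[0x10,0x05,0x17,0x09,0x1a] = 36 ad 36 33 e3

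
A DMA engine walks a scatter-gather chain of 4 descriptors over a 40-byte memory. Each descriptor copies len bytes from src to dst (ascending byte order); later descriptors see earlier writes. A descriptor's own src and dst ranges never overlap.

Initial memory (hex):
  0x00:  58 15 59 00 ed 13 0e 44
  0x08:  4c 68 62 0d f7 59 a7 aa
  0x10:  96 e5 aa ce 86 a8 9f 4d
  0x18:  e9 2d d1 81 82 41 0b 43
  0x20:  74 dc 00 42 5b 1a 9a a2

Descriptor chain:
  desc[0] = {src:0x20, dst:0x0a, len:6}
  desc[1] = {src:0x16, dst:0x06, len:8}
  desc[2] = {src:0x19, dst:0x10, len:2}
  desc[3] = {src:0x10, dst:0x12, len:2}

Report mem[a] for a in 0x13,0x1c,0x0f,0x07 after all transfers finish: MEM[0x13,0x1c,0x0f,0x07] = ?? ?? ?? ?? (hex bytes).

MEM[0x13,0x1c,0x0f,0x07] = d1 82 1a 4d

  after D0: wrote 6B at 0x0a = 74dc00425b1a
  after D1: wrote 8B at 0x06 = 9f4de92dd1818241
  after D2: wrote 2B at 0x10 = 2dd1
  after D3: wrote 2B at 0x12 = 2dd1
query mem[0x13]=0xd1, mem[0x1c]=0x82, mem[0x0f]=0x1a, mem[0x07]=0x4d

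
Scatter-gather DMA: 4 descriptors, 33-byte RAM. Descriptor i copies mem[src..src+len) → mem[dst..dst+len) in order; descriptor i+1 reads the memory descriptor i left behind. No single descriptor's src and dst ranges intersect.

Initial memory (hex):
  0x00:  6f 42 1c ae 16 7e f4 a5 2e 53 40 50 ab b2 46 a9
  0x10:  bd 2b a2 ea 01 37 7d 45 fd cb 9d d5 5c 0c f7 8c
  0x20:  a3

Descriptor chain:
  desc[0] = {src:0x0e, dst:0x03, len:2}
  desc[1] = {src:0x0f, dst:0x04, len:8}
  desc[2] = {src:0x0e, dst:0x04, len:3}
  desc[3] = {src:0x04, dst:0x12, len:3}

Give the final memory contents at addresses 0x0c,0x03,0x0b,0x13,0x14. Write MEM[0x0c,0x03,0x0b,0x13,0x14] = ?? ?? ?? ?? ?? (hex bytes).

[0] 0x0e->0x03 len=2 : 46 a9
[1] 0x0f->0x04 len=8 : a9 bd 2b a2 ea 01 37 7d
[2] 0x0e->0x04 len=3 : 46 a9 bd
[3] 0x04->0x12 len=3 : 46 a9 bd
query mem[0x0c]=0xab, mem[0x03]=0x46, mem[0x0b]=0x7d, mem[0x13]=0xa9, mem[0x14]=0xbd

MEM[0x0c,0x03,0x0b,0x13,0x14] = ab 46 7d a9 bd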